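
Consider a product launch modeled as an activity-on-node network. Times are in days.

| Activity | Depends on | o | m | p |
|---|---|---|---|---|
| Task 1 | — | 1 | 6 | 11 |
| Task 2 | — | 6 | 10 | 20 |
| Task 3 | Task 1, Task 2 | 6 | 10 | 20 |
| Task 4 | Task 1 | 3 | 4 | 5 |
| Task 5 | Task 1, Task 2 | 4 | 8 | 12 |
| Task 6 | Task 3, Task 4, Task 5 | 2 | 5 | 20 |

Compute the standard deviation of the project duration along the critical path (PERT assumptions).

4.46 days

te_Task 1 = (1 + 4·6 + 11)/6 = 36/6 = 6; σ²_Task 1 = ((11−1)/6)² = 2.778
te_Task 2 = (6 + 4·10 + 20)/6 = 66/6 = 11; σ²_Task 2 = ((20−6)/6)² = 5.444
te_Task 3 = (6 + 4·10 + 20)/6 = 66/6 = 11; σ²_Task 3 = ((20−6)/6)² = 5.444
te_Task 4 = (3 + 4·4 + 5)/6 = 24/6 = 4; σ²_Task 4 = ((5−3)/6)² = 0.111
te_Task 5 = (4 + 4·8 + 12)/6 = 48/6 = 8; σ²_Task 5 = ((12−4)/6)² = 1.778
te_Task 6 = (2 + 4·5 + 20)/6 = 42/6 = 7; σ²_Task 6 = ((20−2)/6)² = 9.000

Forward pass:
ES_Task 1 = 0; EF_Task 1 = 6
ES_Task 2 = 0; EF_Task 2 = 11
ES_Task 3 = max(EF_Task 1=6, EF_Task 2=11) = 11; EF_Task 3 = 11+11 = 22
ES_Task 4 = 6; EF_Task 4 = 6+4 = 10
ES_Task 5 = max(EF_Task 1=6, EF_Task 2=11) = 11; EF_Task 5 = 11+8 = 19
ES_Task 6 = max(EF_Task 3=22, EF_Task 4=10, EF_Task 5=19) = 22; EF_Task 6 = 22+7 = 29
Expected project duration μ = 29 days. Critical path: Task 2 → Task 3 → Task 6.

Variance along critical path = 5.444 + 5.444 + 9.000 = 19.889
σ = √19.889 = 4.460 days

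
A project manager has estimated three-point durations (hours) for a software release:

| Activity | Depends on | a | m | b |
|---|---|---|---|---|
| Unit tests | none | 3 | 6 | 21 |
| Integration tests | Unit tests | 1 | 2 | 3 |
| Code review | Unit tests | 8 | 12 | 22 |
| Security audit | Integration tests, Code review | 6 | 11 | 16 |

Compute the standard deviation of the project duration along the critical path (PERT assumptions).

4.15 hours

te_Unit tests = (3 + 4·6 + 21)/6 = 48/6 = 8; σ²_Unit tests = ((21−3)/6)² = 9.000
te_Integration tests = (1 + 4·2 + 3)/6 = 12/6 = 2; σ²_Integration tests = ((3−1)/6)² = 0.111
te_Code review = (8 + 4·12 + 22)/6 = 78/6 = 13; σ²_Code review = ((22−8)/6)² = 5.444
te_Security audit = (6 + 4·11 + 16)/6 = 66/6 = 11; σ²_Security audit = ((16−6)/6)² = 2.778

Forward pass:
ES_Unit tests = 0; EF_Unit tests = 8
ES_Integration tests = 8; EF_Integration tests = 8+2 = 10
ES_Code review = 8; EF_Code review = 8+13 = 21
ES_Security audit = max(EF_Integration tests=10, EF_Code review=21) = 21; EF_Security audit = 21+11 = 32
Expected project duration μ = 32 hours. Critical path: Unit tests → Code review → Security audit.

Variance along critical path = 9.000 + 5.444 + 2.778 = 17.222
σ = √17.222 = 4.150 hours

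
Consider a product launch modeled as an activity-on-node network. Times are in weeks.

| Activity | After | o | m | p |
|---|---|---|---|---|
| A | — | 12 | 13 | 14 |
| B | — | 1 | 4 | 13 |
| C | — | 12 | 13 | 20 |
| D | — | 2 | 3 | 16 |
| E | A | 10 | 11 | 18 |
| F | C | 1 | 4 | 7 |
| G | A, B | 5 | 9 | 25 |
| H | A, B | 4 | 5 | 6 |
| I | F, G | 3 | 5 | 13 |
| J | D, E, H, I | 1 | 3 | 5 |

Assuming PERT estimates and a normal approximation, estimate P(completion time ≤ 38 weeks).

te_A = (12 + 4·13 + 14)/6 = 78/6 = 13; σ²_A = ((14−12)/6)² = 0.111
te_B = (1 + 4·4 + 13)/6 = 30/6 = 5; σ²_B = ((13−1)/6)² = 4.000
te_C = (12 + 4·13 + 20)/6 = 84/6 = 14; σ²_C = ((20−12)/6)² = 1.778
te_D = (2 + 4·3 + 16)/6 = 30/6 = 5; σ²_D = ((16−2)/6)² = 5.444
te_E = (10 + 4·11 + 18)/6 = 72/6 = 12; σ²_E = ((18−10)/6)² = 1.778
te_F = (1 + 4·4 + 7)/6 = 24/6 = 4; σ²_F = ((7−1)/6)² = 1.000
te_G = (5 + 4·9 + 25)/6 = 66/6 = 11; σ²_G = ((25−5)/6)² = 11.111
te_H = (4 + 4·5 + 6)/6 = 30/6 = 5; σ²_H = ((6−4)/6)² = 0.111
te_I = (3 + 4·5 + 13)/6 = 36/6 = 6; σ²_I = ((13−3)/6)² = 2.778
te_J = (1 + 4·3 + 5)/6 = 18/6 = 3; σ²_J = ((5−1)/6)² = 0.444

Forward pass:
ES_A = 0; EF_A = 13
ES_B = 0; EF_B = 5
ES_C = 0; EF_C = 14
ES_D = 0; EF_D = 5
ES_E = 13; EF_E = 13+12 = 25
ES_F = 14; EF_F = 14+4 = 18
ES_G = max(EF_A=13, EF_B=5) = 13; EF_G = 13+11 = 24
ES_H = max(EF_A=13, EF_B=5) = 13; EF_H = 13+5 = 18
ES_I = max(EF_F=18, EF_G=24) = 24; EF_I = 24+6 = 30
ES_J = max(EF_D=5, EF_E=25, EF_H=18, EF_I=30) = 30; EF_J = 30+3 = 33
Expected project duration μ = 33 weeks. Critical path: A → G → I → J.

Variance along critical path = 0.111 + 11.111 + 2.778 + 0.444 = 14.444; σ = √14.444 = 3.801 weeks.
Z = (38 − 33) / 3.801 = 1.316
P(T ≤ 38) = Φ(1.316) ≈ 0.906

0.906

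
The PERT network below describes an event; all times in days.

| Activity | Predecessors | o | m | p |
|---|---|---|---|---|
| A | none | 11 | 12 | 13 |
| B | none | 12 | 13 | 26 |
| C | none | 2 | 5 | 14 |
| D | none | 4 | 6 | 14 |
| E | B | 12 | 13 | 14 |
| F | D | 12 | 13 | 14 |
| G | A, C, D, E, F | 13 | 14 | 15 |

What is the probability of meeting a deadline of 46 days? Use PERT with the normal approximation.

0.954

te_A = (11 + 4·12 + 13)/6 = 72/6 = 12; σ²_A = ((13−11)/6)² = 0.111
te_B = (12 + 4·13 + 26)/6 = 90/6 = 15; σ²_B = ((26−12)/6)² = 5.444
te_C = (2 + 4·5 + 14)/6 = 36/6 = 6; σ²_C = ((14−2)/6)² = 4.000
te_D = (4 + 4·6 + 14)/6 = 42/6 = 7; σ²_D = ((14−4)/6)² = 2.778
te_E = (12 + 4·13 + 14)/6 = 78/6 = 13; σ²_E = ((14−12)/6)² = 0.111
te_F = (12 + 4·13 + 14)/6 = 78/6 = 13; σ²_F = ((14−12)/6)² = 0.111
te_G = (13 + 4·14 + 15)/6 = 84/6 = 14; σ²_G = ((15−13)/6)² = 0.111

Forward pass:
ES_A = 0; EF_A = 12
ES_B = 0; EF_B = 15
ES_C = 0; EF_C = 6
ES_D = 0; EF_D = 7
ES_E = 15; EF_E = 15+13 = 28
ES_F = 7; EF_F = 7+13 = 20
ES_G = max(EF_A=12, EF_C=6, EF_D=7, EF_E=28, EF_F=20) = 28; EF_G = 28+14 = 42
Expected project duration μ = 42 days. Critical path: B → E → G.

Variance along critical path = 5.444 + 0.111 + 0.111 = 5.667; σ = √5.667 = 2.380 days.
Z = (46 − 42) / 2.380 = 1.680
P(T ≤ 46) = Φ(1.680) ≈ 0.954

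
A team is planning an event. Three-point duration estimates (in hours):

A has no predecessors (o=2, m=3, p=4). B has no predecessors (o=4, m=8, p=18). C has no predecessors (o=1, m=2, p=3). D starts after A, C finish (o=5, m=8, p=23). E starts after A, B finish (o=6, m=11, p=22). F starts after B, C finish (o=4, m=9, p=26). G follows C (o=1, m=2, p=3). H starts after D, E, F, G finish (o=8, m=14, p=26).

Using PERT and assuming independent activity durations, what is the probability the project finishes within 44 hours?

0.958

te_A = (2 + 4·3 + 4)/6 = 18/6 = 3; σ²_A = ((4−2)/6)² = 0.111
te_B = (4 + 4·8 + 18)/6 = 54/6 = 9; σ²_B = ((18−4)/6)² = 5.444
te_C = (1 + 4·2 + 3)/6 = 12/6 = 2; σ²_C = ((3−1)/6)² = 0.111
te_D = (5 + 4·8 + 23)/6 = 60/6 = 10; σ²_D = ((23−5)/6)² = 9.000
te_E = (6 + 4·11 + 22)/6 = 72/6 = 12; σ²_E = ((22−6)/6)² = 7.111
te_F = (4 + 4·9 + 26)/6 = 66/6 = 11; σ²_F = ((26−4)/6)² = 13.444
te_G = (1 + 4·2 + 3)/6 = 12/6 = 2; σ²_G = ((3−1)/6)² = 0.111
te_H = (8 + 4·14 + 26)/6 = 90/6 = 15; σ²_H = ((26−8)/6)² = 9.000

Forward pass:
ES_A = 0; EF_A = 3
ES_B = 0; EF_B = 9
ES_C = 0; EF_C = 2
ES_D = max(EF_A=3, EF_C=2) = 3; EF_D = 3+10 = 13
ES_E = max(EF_A=3, EF_B=9) = 9; EF_E = 9+12 = 21
ES_F = max(EF_B=9, EF_C=2) = 9; EF_F = 9+11 = 20
ES_G = 2; EF_G = 2+2 = 4
ES_H = max(EF_D=13, EF_E=21, EF_F=20, EF_G=4) = 21; EF_H = 21+15 = 36
Expected project duration μ = 36 hours. Critical path: B → E → H.

Variance along critical path = 5.444 + 7.111 + 9.000 = 21.556; σ = √21.556 = 4.643 hours.
Z = (44 − 36) / 4.643 = 1.723
P(T ≤ 44) = Φ(1.723) ≈ 0.958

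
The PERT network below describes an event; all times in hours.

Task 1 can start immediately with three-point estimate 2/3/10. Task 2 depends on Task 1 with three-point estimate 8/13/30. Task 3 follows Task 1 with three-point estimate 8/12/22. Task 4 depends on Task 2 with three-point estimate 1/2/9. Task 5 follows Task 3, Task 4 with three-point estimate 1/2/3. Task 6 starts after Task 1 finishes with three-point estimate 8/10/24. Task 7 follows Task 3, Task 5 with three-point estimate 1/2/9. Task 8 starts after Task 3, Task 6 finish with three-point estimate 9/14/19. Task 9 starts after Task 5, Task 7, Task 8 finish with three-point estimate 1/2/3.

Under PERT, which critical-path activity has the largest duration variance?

Task 3

te_Task 1 = (2 + 4·3 + 10)/6 = 24/6 = 4; σ²_Task 1 = ((10−2)/6)² = 1.778
te_Task 2 = (8 + 4·13 + 30)/6 = 90/6 = 15; σ²_Task 2 = ((30−8)/6)² = 13.444
te_Task 3 = (8 + 4·12 + 22)/6 = 78/6 = 13; σ²_Task 3 = ((22−8)/6)² = 5.444
te_Task 4 = (1 + 4·2 + 9)/6 = 18/6 = 3; σ²_Task 4 = ((9−1)/6)² = 1.778
te_Task 5 = (1 + 4·2 + 3)/6 = 12/6 = 2; σ²_Task 5 = ((3−1)/6)² = 0.111
te_Task 6 = (8 + 4·10 + 24)/6 = 72/6 = 12; σ²_Task 6 = ((24−8)/6)² = 7.111
te_Task 7 = (1 + 4·2 + 9)/6 = 18/6 = 3; σ²_Task 7 = ((9−1)/6)² = 1.778
te_Task 8 = (9 + 4·14 + 19)/6 = 84/6 = 14; σ²_Task 8 = ((19−9)/6)² = 2.778
te_Task 9 = (1 + 4·2 + 3)/6 = 12/6 = 2; σ²_Task 9 = ((3−1)/6)² = 0.111

Forward pass:
ES_Task 1 = 0; EF_Task 1 = 4
ES_Task 2 = 4; EF_Task 2 = 4+15 = 19
ES_Task 3 = 4; EF_Task 3 = 4+13 = 17
ES_Task 4 = 19; EF_Task 4 = 19+3 = 22
ES_Task 5 = max(EF_Task 3=17, EF_Task 4=22) = 22; EF_Task 5 = 22+2 = 24
ES_Task 6 = 4; EF_Task 6 = 4+12 = 16
ES_Task 7 = max(EF_Task 3=17, EF_Task 5=24) = 24; EF_Task 7 = 24+3 = 27
ES_Task 8 = max(EF_Task 3=17, EF_Task 6=16) = 17; EF_Task 8 = 17+14 = 31
ES_Task 9 = max(EF_Task 5=24, EF_Task 7=27, EF_Task 8=31) = 31; EF_Task 9 = 31+2 = 33
Expected project duration μ = 33 hours. Critical path: Task 1 → Task 3 → Task 8 → Task 9.

Variances on critical path: σ²_Task 1=1.778, σ²_Task 3=5.444, σ²_Task 8=2.778, σ²_Task 9=0.111.
Largest is σ²_Task 3 = 5.444.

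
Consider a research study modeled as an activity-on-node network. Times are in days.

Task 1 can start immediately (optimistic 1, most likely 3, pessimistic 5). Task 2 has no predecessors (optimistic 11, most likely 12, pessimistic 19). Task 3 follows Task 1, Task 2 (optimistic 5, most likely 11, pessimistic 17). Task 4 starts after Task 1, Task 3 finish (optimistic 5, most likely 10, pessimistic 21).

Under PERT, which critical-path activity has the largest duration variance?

Task 4

te_Task 1 = (1 + 4·3 + 5)/6 = 18/6 = 3; σ²_Task 1 = ((5−1)/6)² = 0.444
te_Task 2 = (11 + 4·12 + 19)/6 = 78/6 = 13; σ²_Task 2 = ((19−11)/6)² = 1.778
te_Task 3 = (5 + 4·11 + 17)/6 = 66/6 = 11; σ²_Task 3 = ((17−5)/6)² = 4.000
te_Task 4 = (5 + 4·10 + 21)/6 = 66/6 = 11; σ²_Task 4 = ((21−5)/6)² = 7.111

Forward pass:
ES_Task 1 = 0; EF_Task 1 = 3
ES_Task 2 = 0; EF_Task 2 = 13
ES_Task 3 = max(EF_Task 1=3, EF_Task 2=13) = 13; EF_Task 3 = 13+11 = 24
ES_Task 4 = max(EF_Task 1=3, EF_Task 3=24) = 24; EF_Task 4 = 24+11 = 35
Expected project duration μ = 35 days. Critical path: Task 2 → Task 3 → Task 4.

Variances on critical path: σ²_Task 2=1.778, σ²_Task 3=4.000, σ²_Task 4=7.111.
Largest is σ²_Task 4 = 7.111.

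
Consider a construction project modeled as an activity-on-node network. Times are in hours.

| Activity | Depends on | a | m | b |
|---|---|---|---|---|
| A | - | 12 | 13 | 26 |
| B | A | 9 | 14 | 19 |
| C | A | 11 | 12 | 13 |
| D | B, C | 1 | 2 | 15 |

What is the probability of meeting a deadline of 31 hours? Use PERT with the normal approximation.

te_A = (12 + 4·13 + 26)/6 = 90/6 = 15; σ²_A = ((26−12)/6)² = 5.444
te_B = (9 + 4·14 + 19)/6 = 84/6 = 14; σ²_B = ((19−9)/6)² = 2.778
te_C = (11 + 4·12 + 13)/6 = 72/6 = 12; σ²_C = ((13−11)/6)² = 0.111
te_D = (1 + 4·2 + 15)/6 = 24/6 = 4; σ²_D = ((15−1)/6)² = 5.444

Forward pass:
ES_A = 0; EF_A = 15
ES_B = 15; EF_B = 15+14 = 29
ES_C = 15; EF_C = 15+12 = 27
ES_D = max(EF_B=29, EF_C=27) = 29; EF_D = 29+4 = 33
Expected project duration μ = 33 hours. Critical path: A → B → D.

Variance along critical path = 5.444 + 2.778 + 5.444 = 13.667; σ = √13.667 = 3.697 hours.
Z = (31 − 33) / 3.697 = -0.541
P(T ≤ 31) = Φ(-0.541) ≈ 0.294

0.294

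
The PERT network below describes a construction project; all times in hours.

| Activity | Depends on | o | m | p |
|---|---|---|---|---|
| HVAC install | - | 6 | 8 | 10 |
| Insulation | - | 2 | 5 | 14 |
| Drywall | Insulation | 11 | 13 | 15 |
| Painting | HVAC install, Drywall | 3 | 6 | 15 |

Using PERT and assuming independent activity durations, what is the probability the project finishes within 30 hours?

te_HVAC install = (6 + 4·8 + 10)/6 = 48/6 = 8; σ²_HVAC install = ((10−6)/6)² = 0.444
te_Insulation = (2 + 4·5 + 14)/6 = 36/6 = 6; σ²_Insulation = ((14−2)/6)² = 4.000
te_Drywall = (11 + 4·13 + 15)/6 = 78/6 = 13; σ²_Drywall = ((15−11)/6)² = 0.444
te_Painting = (3 + 4·6 + 15)/6 = 42/6 = 7; σ²_Painting = ((15−3)/6)² = 4.000

Forward pass:
ES_HVAC install = 0; EF_HVAC install = 8
ES_Insulation = 0; EF_Insulation = 6
ES_Drywall = 6; EF_Drywall = 6+13 = 19
ES_Painting = max(EF_HVAC install=8, EF_Drywall=19) = 19; EF_Painting = 19+7 = 26
Expected project duration μ = 26 hours. Critical path: Insulation → Drywall → Painting.

Variance along critical path = 4.000 + 0.444 + 4.000 = 8.444; σ = √8.444 = 2.906 hours.
Z = (30 − 26) / 2.906 = 1.376
P(T ≤ 30) = Φ(1.376) ≈ 0.916

0.916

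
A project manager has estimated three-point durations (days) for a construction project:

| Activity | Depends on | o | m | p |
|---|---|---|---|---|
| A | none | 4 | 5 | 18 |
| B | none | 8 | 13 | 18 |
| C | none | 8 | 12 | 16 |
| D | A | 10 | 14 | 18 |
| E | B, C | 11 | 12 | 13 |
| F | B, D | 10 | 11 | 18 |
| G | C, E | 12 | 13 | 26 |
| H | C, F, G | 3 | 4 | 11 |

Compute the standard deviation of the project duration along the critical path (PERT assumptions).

3.18 days

te_A = (4 + 4·5 + 18)/6 = 42/6 = 7; σ²_A = ((18−4)/6)² = 5.444
te_B = (8 + 4·13 + 18)/6 = 78/6 = 13; σ²_B = ((18−8)/6)² = 2.778
te_C = (8 + 4·12 + 16)/6 = 72/6 = 12; σ²_C = ((16−8)/6)² = 1.778
te_D = (10 + 4·14 + 18)/6 = 84/6 = 14; σ²_D = ((18−10)/6)² = 1.778
te_E = (11 + 4·12 + 13)/6 = 72/6 = 12; σ²_E = ((13−11)/6)² = 0.111
te_F = (10 + 4·11 + 18)/6 = 72/6 = 12; σ²_F = ((18−10)/6)² = 1.778
te_G = (12 + 4·13 + 26)/6 = 90/6 = 15; σ²_G = ((26−12)/6)² = 5.444
te_H = (3 + 4·4 + 11)/6 = 30/6 = 5; σ²_H = ((11−3)/6)² = 1.778

Forward pass:
ES_A = 0; EF_A = 7
ES_B = 0; EF_B = 13
ES_C = 0; EF_C = 12
ES_D = 7; EF_D = 7+14 = 21
ES_E = max(EF_B=13, EF_C=12) = 13; EF_E = 13+12 = 25
ES_F = max(EF_B=13, EF_D=21) = 21; EF_F = 21+12 = 33
ES_G = max(EF_C=12, EF_E=25) = 25; EF_G = 25+15 = 40
ES_H = max(EF_C=12, EF_F=33, EF_G=40) = 40; EF_H = 40+5 = 45
Expected project duration μ = 45 days. Critical path: B → E → G → H.

Variance along critical path = 2.778 + 0.111 + 5.444 + 1.778 = 10.111
σ = √10.111 = 3.180 days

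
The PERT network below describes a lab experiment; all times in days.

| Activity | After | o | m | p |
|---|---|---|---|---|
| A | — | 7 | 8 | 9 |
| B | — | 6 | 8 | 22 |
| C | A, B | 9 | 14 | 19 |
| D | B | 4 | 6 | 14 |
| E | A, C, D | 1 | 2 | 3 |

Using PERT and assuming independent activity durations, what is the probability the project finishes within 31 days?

te_A = (7 + 4·8 + 9)/6 = 48/6 = 8; σ²_A = ((9−7)/6)² = 0.111
te_B = (6 + 4·8 + 22)/6 = 60/6 = 10; σ²_B = ((22−6)/6)² = 7.111
te_C = (9 + 4·14 + 19)/6 = 84/6 = 14; σ²_C = ((19−9)/6)² = 2.778
te_D = (4 + 4·6 + 14)/6 = 42/6 = 7; σ²_D = ((14−4)/6)² = 2.778
te_E = (1 + 4·2 + 3)/6 = 12/6 = 2; σ²_E = ((3−1)/6)² = 0.111

Forward pass:
ES_A = 0; EF_A = 8
ES_B = 0; EF_B = 10
ES_C = max(EF_A=8, EF_B=10) = 10; EF_C = 10+14 = 24
ES_D = 10; EF_D = 10+7 = 17
ES_E = max(EF_A=8, EF_C=24, EF_D=17) = 24; EF_E = 24+2 = 26
Expected project duration μ = 26 days. Critical path: B → C → E.

Variance along critical path = 7.111 + 2.778 + 0.111 = 10.000; σ = √10.000 = 3.162 days.
Z = (31 − 26) / 3.162 = 1.581
P(T ≤ 31) = Φ(1.581) ≈ 0.943

0.943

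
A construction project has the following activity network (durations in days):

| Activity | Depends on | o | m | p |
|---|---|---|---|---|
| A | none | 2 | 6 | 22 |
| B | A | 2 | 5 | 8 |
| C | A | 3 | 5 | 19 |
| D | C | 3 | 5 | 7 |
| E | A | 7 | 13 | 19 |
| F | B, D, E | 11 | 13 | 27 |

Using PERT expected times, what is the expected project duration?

36 days

te_A = (2 + 4·6 + 22)/6 = 48/6 = 8
te_B = (2 + 4·5 + 8)/6 = 30/6 = 5
te_C = (3 + 4·5 + 19)/6 = 42/6 = 7
te_D = (3 + 4·5 + 7)/6 = 30/6 = 5
te_E = (7 + 4·13 + 19)/6 = 78/6 = 13
te_F = (11 + 4·13 + 27)/6 = 90/6 = 15

Forward pass:
ES_A = 0; EF_A = 8
ES_B = 8; EF_B = 8+5 = 13
ES_C = 8; EF_C = 8+7 = 15
ES_D = 15; EF_D = 15+5 = 20
ES_E = 8; EF_E = 8+13 = 21
ES_F = max(EF_B=13, EF_D=20, EF_E=21) = 21; EF_F = 21+15 = 36
Expected project duration μ = 36 days. Critical path: A → E → F.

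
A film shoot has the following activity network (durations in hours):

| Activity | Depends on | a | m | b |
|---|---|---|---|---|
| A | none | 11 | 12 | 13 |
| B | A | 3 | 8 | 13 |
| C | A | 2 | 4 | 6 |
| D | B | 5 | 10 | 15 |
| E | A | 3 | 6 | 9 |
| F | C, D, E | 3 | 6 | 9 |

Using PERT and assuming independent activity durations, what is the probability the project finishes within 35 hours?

0.349

te_A = (11 + 4·12 + 13)/6 = 72/6 = 12; σ²_A = ((13−11)/6)² = 0.111
te_B = (3 + 4·8 + 13)/6 = 48/6 = 8; σ²_B = ((13−3)/6)² = 2.778
te_C = (2 + 4·4 + 6)/6 = 24/6 = 4; σ²_C = ((6−2)/6)² = 0.444
te_D = (5 + 4·10 + 15)/6 = 60/6 = 10; σ²_D = ((15−5)/6)² = 2.778
te_E = (3 + 4·6 + 9)/6 = 36/6 = 6; σ²_E = ((9−3)/6)² = 1.000
te_F = (3 + 4·6 + 9)/6 = 36/6 = 6; σ²_F = ((9−3)/6)² = 1.000

Forward pass:
ES_A = 0; EF_A = 12
ES_B = 12; EF_B = 12+8 = 20
ES_C = 12; EF_C = 12+4 = 16
ES_D = 20; EF_D = 20+10 = 30
ES_E = 12; EF_E = 12+6 = 18
ES_F = max(EF_C=16, EF_D=30, EF_E=18) = 30; EF_F = 30+6 = 36
Expected project duration μ = 36 hours. Critical path: A → B → D → F.

Variance along critical path = 0.111 + 2.778 + 2.778 + 1.000 = 6.667; σ = √6.667 = 2.582 hours.
Z = (35 − 36) / 2.582 = -0.387
P(T ≤ 35) = Φ(-0.387) ≈ 0.349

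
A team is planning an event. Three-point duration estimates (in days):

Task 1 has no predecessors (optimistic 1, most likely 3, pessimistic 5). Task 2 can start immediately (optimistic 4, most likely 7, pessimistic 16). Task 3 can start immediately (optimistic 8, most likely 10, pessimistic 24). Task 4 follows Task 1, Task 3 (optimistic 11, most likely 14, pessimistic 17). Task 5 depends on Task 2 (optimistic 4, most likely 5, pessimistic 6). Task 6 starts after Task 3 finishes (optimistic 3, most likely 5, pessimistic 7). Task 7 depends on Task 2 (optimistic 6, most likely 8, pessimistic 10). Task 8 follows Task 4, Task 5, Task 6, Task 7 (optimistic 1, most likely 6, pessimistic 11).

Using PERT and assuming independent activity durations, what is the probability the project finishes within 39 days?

te_Task 1 = (1 + 4·3 + 5)/6 = 18/6 = 3; σ²_Task 1 = ((5−1)/6)² = 0.444
te_Task 2 = (4 + 4·7 + 16)/6 = 48/6 = 8; σ²_Task 2 = ((16−4)/6)² = 4.000
te_Task 3 = (8 + 4·10 + 24)/6 = 72/6 = 12; σ²_Task 3 = ((24−8)/6)² = 7.111
te_Task 4 = (11 + 4·14 + 17)/6 = 84/6 = 14; σ²_Task 4 = ((17−11)/6)² = 1.000
te_Task 5 = (4 + 4·5 + 6)/6 = 30/6 = 5; σ²_Task 5 = ((6−4)/6)² = 0.111
te_Task 6 = (3 + 4·5 + 7)/6 = 30/6 = 5; σ²_Task 6 = ((7−3)/6)² = 0.444
te_Task 7 = (6 + 4·8 + 10)/6 = 48/6 = 8; σ²_Task 7 = ((10−6)/6)² = 0.444
te_Task 8 = (1 + 4·6 + 11)/6 = 36/6 = 6; σ²_Task 8 = ((11−1)/6)² = 2.778

Forward pass:
ES_Task 1 = 0; EF_Task 1 = 3
ES_Task 2 = 0; EF_Task 2 = 8
ES_Task 3 = 0; EF_Task 3 = 12
ES_Task 4 = max(EF_Task 1=3, EF_Task 3=12) = 12; EF_Task 4 = 12+14 = 26
ES_Task 5 = 8; EF_Task 5 = 8+5 = 13
ES_Task 6 = 12; EF_Task 6 = 12+5 = 17
ES_Task 7 = 8; EF_Task 7 = 8+8 = 16
ES_Task 8 = max(EF_Task 4=26, EF_Task 5=13, EF_Task 6=17, EF_Task 7=16) = 26; EF_Task 8 = 26+6 = 32
Expected project duration μ = 32 days. Critical path: Task 3 → Task 4 → Task 8.

Variance along critical path = 7.111 + 1.000 + 2.778 = 10.889; σ = √10.889 = 3.300 days.
Z = (39 − 32) / 3.300 = 2.121
P(T ≤ 39) = Φ(2.121) ≈ 0.983

0.983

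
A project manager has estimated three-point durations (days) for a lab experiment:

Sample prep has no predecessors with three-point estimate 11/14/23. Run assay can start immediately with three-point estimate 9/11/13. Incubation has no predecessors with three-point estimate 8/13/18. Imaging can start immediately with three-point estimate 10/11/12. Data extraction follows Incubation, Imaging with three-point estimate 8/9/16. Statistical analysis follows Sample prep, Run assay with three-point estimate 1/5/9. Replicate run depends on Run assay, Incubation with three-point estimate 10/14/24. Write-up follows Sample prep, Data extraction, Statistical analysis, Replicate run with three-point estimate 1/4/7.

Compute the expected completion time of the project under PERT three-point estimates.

32 days

te_Sample prep = (11 + 4·14 + 23)/6 = 90/6 = 15
te_Run assay = (9 + 4·11 + 13)/6 = 66/6 = 11
te_Incubation = (8 + 4·13 + 18)/6 = 78/6 = 13
te_Imaging = (10 + 4·11 + 12)/6 = 66/6 = 11
te_Data extraction = (8 + 4·9 + 16)/6 = 60/6 = 10
te_Statistical analysis = (1 + 4·5 + 9)/6 = 30/6 = 5
te_Replicate run = (10 + 4·14 + 24)/6 = 90/6 = 15
te_Write-up = (1 + 4·4 + 7)/6 = 24/6 = 4

Forward pass:
ES_Sample prep = 0; EF_Sample prep = 15
ES_Run assay = 0; EF_Run assay = 11
ES_Incubation = 0; EF_Incubation = 13
ES_Imaging = 0; EF_Imaging = 11
ES_Data extraction = max(EF_Incubation=13, EF_Imaging=11) = 13; EF_Data extraction = 13+10 = 23
ES_Statistical analysis = max(EF_Sample prep=15, EF_Run assay=11) = 15; EF_Statistical analysis = 15+5 = 20
ES_Replicate run = max(EF_Run assay=11, EF_Incubation=13) = 13; EF_Replicate run = 13+15 = 28
ES_Write-up = max(EF_Sample prep=15, EF_Data extraction=23, EF_Statistical analysis=20, EF_Replicate run=28) = 28; EF_Write-up = 28+4 = 32
Expected project duration μ = 32 days. Critical path: Incubation → Replicate run → Write-up.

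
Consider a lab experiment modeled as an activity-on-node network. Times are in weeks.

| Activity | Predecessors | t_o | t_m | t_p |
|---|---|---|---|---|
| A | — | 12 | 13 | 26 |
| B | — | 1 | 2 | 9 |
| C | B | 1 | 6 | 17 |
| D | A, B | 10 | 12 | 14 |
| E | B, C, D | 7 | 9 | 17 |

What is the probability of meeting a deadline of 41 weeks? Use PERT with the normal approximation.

te_A = (12 + 4·13 + 26)/6 = 90/6 = 15; σ²_A = ((26−12)/6)² = 5.444
te_B = (1 + 4·2 + 9)/6 = 18/6 = 3; σ²_B = ((9−1)/6)² = 1.778
te_C = (1 + 4·6 + 17)/6 = 42/6 = 7; σ²_C = ((17−1)/6)² = 7.111
te_D = (10 + 4·12 + 14)/6 = 72/6 = 12; σ²_D = ((14−10)/6)² = 0.444
te_E = (7 + 4·9 + 17)/6 = 60/6 = 10; σ²_E = ((17−7)/6)² = 2.778

Forward pass:
ES_A = 0; EF_A = 15
ES_B = 0; EF_B = 3
ES_C = 3; EF_C = 3+7 = 10
ES_D = max(EF_A=15, EF_B=3) = 15; EF_D = 15+12 = 27
ES_E = max(EF_B=3, EF_C=10, EF_D=27) = 27; EF_E = 27+10 = 37
Expected project duration μ = 37 weeks. Critical path: A → D → E.

Variance along critical path = 5.444 + 0.444 + 2.778 = 8.667; σ = √8.667 = 2.944 weeks.
Z = (41 − 37) / 2.944 = 1.359
P(T ≤ 41) = Φ(1.359) ≈ 0.913

0.913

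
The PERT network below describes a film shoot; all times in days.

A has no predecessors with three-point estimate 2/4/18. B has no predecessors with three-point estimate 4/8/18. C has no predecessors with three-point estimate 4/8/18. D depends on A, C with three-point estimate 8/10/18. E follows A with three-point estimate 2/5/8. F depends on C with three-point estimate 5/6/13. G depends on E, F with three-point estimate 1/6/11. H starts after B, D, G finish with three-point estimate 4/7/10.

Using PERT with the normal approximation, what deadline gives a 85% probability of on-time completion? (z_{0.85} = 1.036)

32.4 days

te_A = (2 + 4·4 + 18)/6 = 36/6 = 6; σ²_A = ((18−2)/6)² = 7.111
te_B = (4 + 4·8 + 18)/6 = 54/6 = 9; σ²_B = ((18−4)/6)² = 5.444
te_C = (4 + 4·8 + 18)/6 = 54/6 = 9; σ²_C = ((18−4)/6)² = 5.444
te_D = (8 + 4·10 + 18)/6 = 66/6 = 11; σ²_D = ((18−8)/6)² = 2.778
te_E = (2 + 4·5 + 8)/6 = 30/6 = 5; σ²_E = ((8−2)/6)² = 1.000
te_F = (5 + 4·6 + 13)/6 = 42/6 = 7; σ²_F = ((13−5)/6)² = 1.778
te_G = (1 + 4·6 + 11)/6 = 36/6 = 6; σ²_G = ((11−1)/6)² = 2.778
te_H = (4 + 4·7 + 10)/6 = 42/6 = 7; σ²_H = ((10−4)/6)² = 1.000

Forward pass:
ES_A = 0; EF_A = 6
ES_B = 0; EF_B = 9
ES_C = 0; EF_C = 9
ES_D = max(EF_A=6, EF_C=9) = 9; EF_D = 9+11 = 20
ES_E = 6; EF_E = 6+5 = 11
ES_F = 9; EF_F = 9+7 = 16
ES_G = max(EF_E=11, EF_F=16) = 16; EF_G = 16+6 = 22
ES_H = max(EF_B=9, EF_D=20, EF_G=22) = 22; EF_H = 22+7 = 29
Expected project duration μ = 29 days. Critical path: C → F → G → H.

Variance along critical path = 5.444 + 1.778 + 2.778 + 1.000 = 11.000; σ = 3.317 days.
D = μ + z·σ = 29 + 1.036·3.317 = 32.4 days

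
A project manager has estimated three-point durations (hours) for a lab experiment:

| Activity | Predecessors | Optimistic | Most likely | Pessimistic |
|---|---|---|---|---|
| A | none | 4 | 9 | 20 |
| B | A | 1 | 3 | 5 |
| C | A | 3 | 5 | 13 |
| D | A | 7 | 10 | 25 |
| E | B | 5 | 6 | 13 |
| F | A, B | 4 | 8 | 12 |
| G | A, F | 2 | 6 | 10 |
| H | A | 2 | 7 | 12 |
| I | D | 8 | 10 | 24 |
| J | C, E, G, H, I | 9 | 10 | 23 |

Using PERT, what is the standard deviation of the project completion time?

5.35 hours

te_A = (4 + 4·9 + 20)/6 = 60/6 = 10; σ²_A = ((20−4)/6)² = 7.111
te_B = (1 + 4·3 + 5)/6 = 18/6 = 3; σ²_B = ((5−1)/6)² = 0.444
te_C = (3 + 4·5 + 13)/6 = 36/6 = 6; σ²_C = ((13−3)/6)² = 2.778
te_D = (7 + 4·10 + 25)/6 = 72/6 = 12; σ²_D = ((25−7)/6)² = 9.000
te_E = (5 + 4·6 + 13)/6 = 42/6 = 7; σ²_E = ((13−5)/6)² = 1.778
te_F = (4 + 4·8 + 12)/6 = 48/6 = 8; σ²_F = ((12−4)/6)² = 1.778
te_G = (2 + 4·6 + 10)/6 = 36/6 = 6; σ²_G = ((10−2)/6)² = 1.778
te_H = (2 + 4·7 + 12)/6 = 42/6 = 7; σ²_H = ((12−2)/6)² = 2.778
te_I = (8 + 4·10 + 24)/6 = 72/6 = 12; σ²_I = ((24−8)/6)² = 7.111
te_J = (9 + 4·10 + 23)/6 = 72/6 = 12; σ²_J = ((23−9)/6)² = 5.444

Forward pass:
ES_A = 0; EF_A = 10
ES_B = 10; EF_B = 10+3 = 13
ES_C = 10; EF_C = 10+6 = 16
ES_D = 10; EF_D = 10+12 = 22
ES_E = 13; EF_E = 13+7 = 20
ES_F = max(EF_A=10, EF_B=13) = 13; EF_F = 13+8 = 21
ES_G = max(EF_A=10, EF_F=21) = 21; EF_G = 21+6 = 27
ES_H = 10; EF_H = 10+7 = 17
ES_I = 22; EF_I = 22+12 = 34
ES_J = max(EF_C=16, EF_E=20, EF_G=27, EF_H=17, EF_I=34) = 34; EF_J = 34+12 = 46
Expected project duration μ = 46 hours. Critical path: A → D → I → J.

Variance along critical path = 7.111 + 9.000 + 7.111 + 5.444 = 28.667
σ = √28.667 = 5.354 hours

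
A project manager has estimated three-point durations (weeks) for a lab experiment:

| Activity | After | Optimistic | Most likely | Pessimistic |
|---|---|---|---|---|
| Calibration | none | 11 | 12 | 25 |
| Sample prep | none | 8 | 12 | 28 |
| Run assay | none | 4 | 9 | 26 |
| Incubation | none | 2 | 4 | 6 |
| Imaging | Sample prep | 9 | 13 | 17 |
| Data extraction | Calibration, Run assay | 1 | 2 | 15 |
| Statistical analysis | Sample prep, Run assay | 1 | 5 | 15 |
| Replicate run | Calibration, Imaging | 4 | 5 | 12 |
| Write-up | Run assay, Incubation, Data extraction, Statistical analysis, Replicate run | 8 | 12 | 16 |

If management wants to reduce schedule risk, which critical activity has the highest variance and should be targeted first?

te_Calibration = (11 + 4·12 + 25)/6 = 84/6 = 14; σ²_Calibration = ((25−11)/6)² = 5.444
te_Sample prep = (8 + 4·12 + 28)/6 = 84/6 = 14; σ²_Sample prep = ((28−8)/6)² = 11.111
te_Run assay = (4 + 4·9 + 26)/6 = 66/6 = 11; σ²_Run assay = ((26−4)/6)² = 13.444
te_Incubation = (2 + 4·4 + 6)/6 = 24/6 = 4; σ²_Incubation = ((6−2)/6)² = 0.444
te_Imaging = (9 + 4·13 + 17)/6 = 78/6 = 13; σ²_Imaging = ((17−9)/6)² = 1.778
te_Data extraction = (1 + 4·2 + 15)/6 = 24/6 = 4; σ²_Data extraction = ((15−1)/6)² = 5.444
te_Statistical analysis = (1 + 4·5 + 15)/6 = 36/6 = 6; σ²_Statistical analysis = ((15−1)/6)² = 5.444
te_Replicate run = (4 + 4·5 + 12)/6 = 36/6 = 6; σ²_Replicate run = ((12−4)/6)² = 1.778
te_Write-up = (8 + 4·12 + 16)/6 = 72/6 = 12; σ²_Write-up = ((16−8)/6)² = 1.778

Forward pass:
ES_Calibration = 0; EF_Calibration = 14
ES_Sample prep = 0; EF_Sample prep = 14
ES_Run assay = 0; EF_Run assay = 11
ES_Incubation = 0; EF_Incubation = 4
ES_Imaging = 14; EF_Imaging = 14+13 = 27
ES_Data extraction = max(EF_Calibration=14, EF_Run assay=11) = 14; EF_Data extraction = 14+4 = 18
ES_Statistical analysis = max(EF_Sample prep=14, EF_Run assay=11) = 14; EF_Statistical analysis = 14+6 = 20
ES_Replicate run = max(EF_Calibration=14, EF_Imaging=27) = 27; EF_Replicate run = 27+6 = 33
ES_Write-up = max(EF_Run assay=11, EF_Incubation=4, EF_Data extraction=18, EF_Statistical analysis=20, EF_Replicate run=33) = 33; EF_Write-up = 33+12 = 45
Expected project duration μ = 45 weeks. Critical path: Sample prep → Imaging → Replicate run → Write-up.

Variances on critical path: σ²_Sample prep=11.111, σ²_Imaging=1.778, σ²_Replicate run=1.778, σ²_Write-up=1.778.
Largest is σ²_Sample prep = 11.111.

Sample prep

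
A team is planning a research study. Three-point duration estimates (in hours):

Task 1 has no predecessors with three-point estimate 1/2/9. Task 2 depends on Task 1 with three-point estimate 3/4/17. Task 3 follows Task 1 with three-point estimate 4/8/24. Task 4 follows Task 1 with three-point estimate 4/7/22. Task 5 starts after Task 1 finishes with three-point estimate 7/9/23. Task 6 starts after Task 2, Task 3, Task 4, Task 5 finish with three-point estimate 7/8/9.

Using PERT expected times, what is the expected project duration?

22 hours

te_Task 1 = (1 + 4·2 + 9)/6 = 18/6 = 3
te_Task 2 = (3 + 4·4 + 17)/6 = 36/6 = 6
te_Task 3 = (4 + 4·8 + 24)/6 = 60/6 = 10
te_Task 4 = (4 + 4·7 + 22)/6 = 54/6 = 9
te_Task 5 = (7 + 4·9 + 23)/6 = 66/6 = 11
te_Task 6 = (7 + 4·8 + 9)/6 = 48/6 = 8

Forward pass:
ES_Task 1 = 0; EF_Task 1 = 3
ES_Task 2 = 3; EF_Task 2 = 3+6 = 9
ES_Task 3 = 3; EF_Task 3 = 3+10 = 13
ES_Task 4 = 3; EF_Task 4 = 3+9 = 12
ES_Task 5 = 3; EF_Task 5 = 3+11 = 14
ES_Task 6 = max(EF_Task 2=9, EF_Task 3=13, EF_Task 4=12, EF_Task 5=14) = 14; EF_Task 6 = 14+8 = 22
Expected project duration μ = 22 hours. Critical path: Task 1 → Task 5 → Task 6.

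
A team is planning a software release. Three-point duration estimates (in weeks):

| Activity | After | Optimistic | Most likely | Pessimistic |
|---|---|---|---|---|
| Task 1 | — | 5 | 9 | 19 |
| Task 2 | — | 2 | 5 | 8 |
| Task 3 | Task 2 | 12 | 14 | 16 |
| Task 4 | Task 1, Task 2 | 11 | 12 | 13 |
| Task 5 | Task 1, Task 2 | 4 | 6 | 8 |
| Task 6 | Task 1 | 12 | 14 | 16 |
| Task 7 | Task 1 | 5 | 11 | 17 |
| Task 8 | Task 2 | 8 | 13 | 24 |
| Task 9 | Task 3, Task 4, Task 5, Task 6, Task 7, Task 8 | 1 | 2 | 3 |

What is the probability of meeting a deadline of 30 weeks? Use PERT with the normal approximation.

te_Task 1 = (5 + 4·9 + 19)/6 = 60/6 = 10; σ²_Task 1 = ((19−5)/6)² = 5.444
te_Task 2 = (2 + 4·5 + 8)/6 = 30/6 = 5; σ²_Task 2 = ((8−2)/6)² = 1.000
te_Task 3 = (12 + 4·14 + 16)/6 = 84/6 = 14; σ²_Task 3 = ((16−12)/6)² = 0.444
te_Task 4 = (11 + 4·12 + 13)/6 = 72/6 = 12; σ²_Task 4 = ((13−11)/6)² = 0.111
te_Task 5 = (4 + 4·6 + 8)/6 = 36/6 = 6; σ²_Task 5 = ((8−4)/6)² = 0.444
te_Task 6 = (12 + 4·14 + 16)/6 = 84/6 = 14; σ²_Task 6 = ((16−12)/6)² = 0.444
te_Task 7 = (5 + 4·11 + 17)/6 = 66/6 = 11; σ²_Task 7 = ((17−5)/6)² = 4.000
te_Task 8 = (8 + 4·13 + 24)/6 = 84/6 = 14; σ²_Task 8 = ((24−8)/6)² = 7.111
te_Task 9 = (1 + 4·2 + 3)/6 = 12/6 = 2; σ²_Task 9 = ((3−1)/6)² = 0.111

Forward pass:
ES_Task 1 = 0; EF_Task 1 = 10
ES_Task 2 = 0; EF_Task 2 = 5
ES_Task 3 = 5; EF_Task 3 = 5+14 = 19
ES_Task 4 = max(EF_Task 1=10, EF_Task 2=5) = 10; EF_Task 4 = 10+12 = 22
ES_Task 5 = max(EF_Task 1=10, EF_Task 2=5) = 10; EF_Task 5 = 10+6 = 16
ES_Task 6 = 10; EF_Task 6 = 10+14 = 24
ES_Task 7 = 10; EF_Task 7 = 10+11 = 21
ES_Task 8 = 5; EF_Task 8 = 5+14 = 19
ES_Task 9 = max(EF_Task 3=19, EF_Task 4=22, EF_Task 5=16, EF_Task 6=24, EF_Task 7=21, EF_Task 8=19) = 24; EF_Task 9 = 24+2 = 26
Expected project duration μ = 26 weeks. Critical path: Task 1 → Task 6 → Task 9.

Variance along critical path = 5.444 + 0.444 + 0.111 = 6.000; σ = √6.000 = 2.449 weeks.
Z = (30 − 26) / 2.449 = 1.633
P(T ≤ 30) = Φ(1.633) ≈ 0.949

0.949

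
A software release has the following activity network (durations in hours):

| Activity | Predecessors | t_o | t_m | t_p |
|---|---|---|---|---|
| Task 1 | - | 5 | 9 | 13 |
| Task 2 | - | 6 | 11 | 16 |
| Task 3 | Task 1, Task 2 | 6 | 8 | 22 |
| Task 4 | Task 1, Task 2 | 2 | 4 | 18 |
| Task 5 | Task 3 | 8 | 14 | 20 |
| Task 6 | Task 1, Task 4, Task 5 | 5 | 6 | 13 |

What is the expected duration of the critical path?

42 hours

te_Task 1 = (5 + 4·9 + 13)/6 = 54/6 = 9
te_Task 2 = (6 + 4·11 + 16)/6 = 66/6 = 11
te_Task 3 = (6 + 4·8 + 22)/6 = 60/6 = 10
te_Task 4 = (2 + 4·4 + 18)/6 = 36/6 = 6
te_Task 5 = (8 + 4·14 + 20)/6 = 84/6 = 14
te_Task 6 = (5 + 4·6 + 13)/6 = 42/6 = 7

Forward pass:
ES_Task 1 = 0; EF_Task 1 = 9
ES_Task 2 = 0; EF_Task 2 = 11
ES_Task 3 = max(EF_Task 1=9, EF_Task 2=11) = 11; EF_Task 3 = 11+10 = 21
ES_Task 4 = max(EF_Task 1=9, EF_Task 2=11) = 11; EF_Task 4 = 11+6 = 17
ES_Task 5 = 21; EF_Task 5 = 21+14 = 35
ES_Task 6 = max(EF_Task 1=9, EF_Task 4=17, EF_Task 5=35) = 35; EF_Task 6 = 35+7 = 42
Expected project duration μ = 42 hours. Critical path: Task 2 → Task 3 → Task 5 → Task 6.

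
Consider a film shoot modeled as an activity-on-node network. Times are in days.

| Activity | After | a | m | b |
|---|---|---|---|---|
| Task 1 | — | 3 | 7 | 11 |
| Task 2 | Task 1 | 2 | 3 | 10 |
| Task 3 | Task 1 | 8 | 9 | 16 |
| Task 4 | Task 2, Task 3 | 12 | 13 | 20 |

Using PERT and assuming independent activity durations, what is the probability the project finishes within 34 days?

te_Task 1 = (3 + 4·7 + 11)/6 = 42/6 = 7; σ²_Task 1 = ((11−3)/6)² = 1.778
te_Task 2 = (2 + 4·3 + 10)/6 = 24/6 = 4; σ²_Task 2 = ((10−2)/6)² = 1.778
te_Task 3 = (8 + 4·9 + 16)/6 = 60/6 = 10; σ²_Task 3 = ((16−8)/6)² = 1.778
te_Task 4 = (12 + 4·13 + 20)/6 = 84/6 = 14; σ²_Task 4 = ((20−12)/6)² = 1.778

Forward pass:
ES_Task 1 = 0; EF_Task 1 = 7
ES_Task 2 = 7; EF_Task 2 = 7+4 = 11
ES_Task 3 = 7; EF_Task 3 = 7+10 = 17
ES_Task 4 = max(EF_Task 2=11, EF_Task 3=17) = 17; EF_Task 4 = 17+14 = 31
Expected project duration μ = 31 days. Critical path: Task 1 → Task 3 → Task 4.

Variance along critical path = 1.778 + 1.778 + 1.778 = 5.333; σ = √5.333 = 2.309 days.
Z = (34 − 31) / 2.309 = 1.299
P(T ≤ 34) = Φ(1.299) ≈ 0.903

0.903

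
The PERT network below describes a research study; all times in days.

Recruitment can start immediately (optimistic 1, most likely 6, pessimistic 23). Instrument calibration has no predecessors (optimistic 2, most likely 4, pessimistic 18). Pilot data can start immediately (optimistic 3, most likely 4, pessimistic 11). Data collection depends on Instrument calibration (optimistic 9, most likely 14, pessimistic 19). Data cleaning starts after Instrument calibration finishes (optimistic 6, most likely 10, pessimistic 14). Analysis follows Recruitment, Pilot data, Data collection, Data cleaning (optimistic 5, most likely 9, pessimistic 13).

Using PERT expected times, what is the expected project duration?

29 days

te_Recruitment = (1 + 4·6 + 23)/6 = 48/6 = 8
te_Instrument calibration = (2 + 4·4 + 18)/6 = 36/6 = 6
te_Pilot data = (3 + 4·4 + 11)/6 = 30/6 = 5
te_Data collection = (9 + 4·14 + 19)/6 = 84/6 = 14
te_Data cleaning = (6 + 4·10 + 14)/6 = 60/6 = 10
te_Analysis = (5 + 4·9 + 13)/6 = 54/6 = 9

Forward pass:
ES_Recruitment = 0; EF_Recruitment = 8
ES_Instrument calibration = 0; EF_Instrument calibration = 6
ES_Pilot data = 0; EF_Pilot data = 5
ES_Data collection = 6; EF_Data collection = 6+14 = 20
ES_Data cleaning = 6; EF_Data cleaning = 6+10 = 16
ES_Analysis = max(EF_Recruitment=8, EF_Pilot data=5, EF_Data collection=20, EF_Data cleaning=16) = 20; EF_Analysis = 20+9 = 29
Expected project duration μ = 29 days. Critical path: Instrument calibration → Data collection → Analysis.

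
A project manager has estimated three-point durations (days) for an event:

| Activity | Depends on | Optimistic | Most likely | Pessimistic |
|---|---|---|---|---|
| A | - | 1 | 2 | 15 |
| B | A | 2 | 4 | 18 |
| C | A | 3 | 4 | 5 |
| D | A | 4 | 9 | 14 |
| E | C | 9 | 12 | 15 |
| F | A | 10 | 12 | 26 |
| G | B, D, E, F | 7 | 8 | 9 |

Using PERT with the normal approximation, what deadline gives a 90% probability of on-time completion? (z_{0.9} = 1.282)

te_A = (1 + 4·2 + 15)/6 = 24/6 = 4; σ²_A = ((15−1)/6)² = 5.444
te_B = (2 + 4·4 + 18)/6 = 36/6 = 6; σ²_B = ((18−2)/6)² = 7.111
te_C = (3 + 4·4 + 5)/6 = 24/6 = 4; σ²_C = ((5−3)/6)² = 0.111
te_D = (4 + 4·9 + 14)/6 = 54/6 = 9; σ²_D = ((14−4)/6)² = 2.778
te_E = (9 + 4·12 + 15)/6 = 72/6 = 12; σ²_E = ((15−9)/6)² = 1.000
te_F = (10 + 4·12 + 26)/6 = 84/6 = 14; σ²_F = ((26−10)/6)² = 7.111
te_G = (7 + 4·8 + 9)/6 = 48/6 = 8; σ²_G = ((9−7)/6)² = 0.111

Forward pass:
ES_A = 0; EF_A = 4
ES_B = 4; EF_B = 4+6 = 10
ES_C = 4; EF_C = 4+4 = 8
ES_D = 4; EF_D = 4+9 = 13
ES_E = 8; EF_E = 8+12 = 20
ES_F = 4; EF_F = 4+14 = 18
ES_G = max(EF_B=10, EF_D=13, EF_E=20, EF_F=18) = 20; EF_G = 20+8 = 28
Expected project duration μ = 28 days. Critical path: A → C → E → G.

Variance along critical path = 5.444 + 0.111 + 1.000 + 0.111 = 6.667; σ = 2.582 days.
D = μ + z·σ = 28 + 1.282·2.582 = 31.3 days

31.3 days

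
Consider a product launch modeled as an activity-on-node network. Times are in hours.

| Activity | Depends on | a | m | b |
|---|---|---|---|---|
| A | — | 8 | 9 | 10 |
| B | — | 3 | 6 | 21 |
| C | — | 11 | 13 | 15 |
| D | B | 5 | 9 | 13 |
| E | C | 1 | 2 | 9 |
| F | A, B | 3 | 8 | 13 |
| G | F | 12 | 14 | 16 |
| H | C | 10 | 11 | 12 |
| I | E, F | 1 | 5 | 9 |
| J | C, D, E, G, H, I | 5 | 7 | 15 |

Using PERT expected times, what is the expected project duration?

te_A = (8 + 4·9 + 10)/6 = 54/6 = 9
te_B = (3 + 4·6 + 21)/6 = 48/6 = 8
te_C = (11 + 4·13 + 15)/6 = 78/6 = 13
te_D = (5 + 4·9 + 13)/6 = 54/6 = 9
te_E = (1 + 4·2 + 9)/6 = 18/6 = 3
te_F = (3 + 4·8 + 13)/6 = 48/6 = 8
te_G = (12 + 4·14 + 16)/6 = 84/6 = 14
te_H = (10 + 4·11 + 12)/6 = 66/6 = 11
te_I = (1 + 4·5 + 9)/6 = 30/6 = 5
te_J = (5 + 4·7 + 15)/6 = 48/6 = 8

Forward pass:
ES_A = 0; EF_A = 9
ES_B = 0; EF_B = 8
ES_C = 0; EF_C = 13
ES_D = 8; EF_D = 8+9 = 17
ES_E = 13; EF_E = 13+3 = 16
ES_F = max(EF_A=9, EF_B=8) = 9; EF_F = 9+8 = 17
ES_G = 17; EF_G = 17+14 = 31
ES_H = 13; EF_H = 13+11 = 24
ES_I = max(EF_E=16, EF_F=17) = 17; EF_I = 17+5 = 22
ES_J = max(EF_C=13, EF_D=17, EF_E=16, EF_G=31, EF_H=24, EF_I=22) = 31; EF_J = 31+8 = 39
Expected project duration μ = 39 hours. Critical path: A → F → G → J.

39 hours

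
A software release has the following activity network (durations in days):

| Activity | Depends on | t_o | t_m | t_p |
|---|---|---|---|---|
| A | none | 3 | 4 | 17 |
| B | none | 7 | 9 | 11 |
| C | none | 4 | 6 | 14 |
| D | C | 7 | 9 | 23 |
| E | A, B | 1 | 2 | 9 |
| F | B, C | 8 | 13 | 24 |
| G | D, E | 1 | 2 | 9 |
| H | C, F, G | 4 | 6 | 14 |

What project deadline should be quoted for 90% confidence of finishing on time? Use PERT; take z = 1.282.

te_A = (3 + 4·4 + 17)/6 = 36/6 = 6; σ²_A = ((17−3)/6)² = 5.444
te_B = (7 + 4·9 + 11)/6 = 54/6 = 9; σ²_B = ((11−7)/6)² = 0.444
te_C = (4 + 4·6 + 14)/6 = 42/6 = 7; σ²_C = ((14−4)/6)² = 2.778
te_D = (7 + 4·9 + 23)/6 = 66/6 = 11; σ²_D = ((23−7)/6)² = 7.111
te_E = (1 + 4·2 + 9)/6 = 18/6 = 3; σ²_E = ((9−1)/6)² = 1.778
te_F = (8 + 4·13 + 24)/6 = 84/6 = 14; σ²_F = ((24−8)/6)² = 7.111
te_G = (1 + 4·2 + 9)/6 = 18/6 = 3; σ²_G = ((9−1)/6)² = 1.778
te_H = (4 + 4·6 + 14)/6 = 42/6 = 7; σ²_H = ((14−4)/6)² = 2.778

Forward pass:
ES_A = 0; EF_A = 6
ES_B = 0; EF_B = 9
ES_C = 0; EF_C = 7
ES_D = 7; EF_D = 7+11 = 18
ES_E = max(EF_A=6, EF_B=9) = 9; EF_E = 9+3 = 12
ES_F = max(EF_B=9, EF_C=7) = 9; EF_F = 9+14 = 23
ES_G = max(EF_D=18, EF_E=12) = 18; EF_G = 18+3 = 21
ES_H = max(EF_C=7, EF_F=23, EF_G=21) = 23; EF_H = 23+7 = 30
Expected project duration μ = 30 days. Critical path: B → F → H.

Variance along critical path = 0.444 + 7.111 + 2.778 = 10.333; σ = 3.215 days.
D = μ + z·σ = 30 + 1.282·3.215 = 34.1 days

34.1 days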